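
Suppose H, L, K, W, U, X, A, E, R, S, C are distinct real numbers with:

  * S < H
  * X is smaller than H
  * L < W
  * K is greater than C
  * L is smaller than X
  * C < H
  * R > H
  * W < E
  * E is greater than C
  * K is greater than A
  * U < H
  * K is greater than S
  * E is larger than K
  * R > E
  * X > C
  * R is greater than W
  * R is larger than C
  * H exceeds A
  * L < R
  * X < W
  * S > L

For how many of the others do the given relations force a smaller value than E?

7

The elements the relations force below E are L, C, X, A, W, S, K — no chain reaches any other.
That is 7.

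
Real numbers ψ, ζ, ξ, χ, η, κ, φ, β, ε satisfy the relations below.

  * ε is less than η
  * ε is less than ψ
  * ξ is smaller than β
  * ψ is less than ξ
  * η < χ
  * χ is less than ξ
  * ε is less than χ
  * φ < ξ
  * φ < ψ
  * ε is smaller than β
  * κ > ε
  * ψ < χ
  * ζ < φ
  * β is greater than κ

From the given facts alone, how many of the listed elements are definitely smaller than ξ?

6

Directly below ξ: φ, ψ, χ.
One step further: ε, ζ, η (6 so far).
Nothing else is reachable below ξ; 6 in all.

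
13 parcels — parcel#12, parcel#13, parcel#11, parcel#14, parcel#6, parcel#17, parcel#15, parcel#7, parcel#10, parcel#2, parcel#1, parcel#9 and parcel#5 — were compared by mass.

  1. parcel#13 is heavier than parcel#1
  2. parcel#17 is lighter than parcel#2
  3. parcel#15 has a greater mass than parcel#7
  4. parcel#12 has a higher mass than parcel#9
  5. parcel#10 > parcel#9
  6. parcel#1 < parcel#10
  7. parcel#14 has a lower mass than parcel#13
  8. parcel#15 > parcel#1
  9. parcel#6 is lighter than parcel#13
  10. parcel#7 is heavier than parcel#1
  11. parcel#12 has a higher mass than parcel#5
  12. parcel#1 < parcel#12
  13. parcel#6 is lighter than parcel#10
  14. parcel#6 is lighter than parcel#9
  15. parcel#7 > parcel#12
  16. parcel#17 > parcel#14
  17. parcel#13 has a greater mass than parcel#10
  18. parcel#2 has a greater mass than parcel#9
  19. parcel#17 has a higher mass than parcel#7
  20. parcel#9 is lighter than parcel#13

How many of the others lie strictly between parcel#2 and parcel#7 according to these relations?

The relations place parcel#7 below parcel#2. An element lies strictly between them when it is forced above parcel#7 and also forced below parcel#2.
Above parcel#7: {parcel#17, parcel#15}. Below parcel#2: {parcel#6, parcel#5, parcel#1, parcel#14, parcel#9, parcel#12, parcel#17}.
Intersection: {parcel#17} — 1.

1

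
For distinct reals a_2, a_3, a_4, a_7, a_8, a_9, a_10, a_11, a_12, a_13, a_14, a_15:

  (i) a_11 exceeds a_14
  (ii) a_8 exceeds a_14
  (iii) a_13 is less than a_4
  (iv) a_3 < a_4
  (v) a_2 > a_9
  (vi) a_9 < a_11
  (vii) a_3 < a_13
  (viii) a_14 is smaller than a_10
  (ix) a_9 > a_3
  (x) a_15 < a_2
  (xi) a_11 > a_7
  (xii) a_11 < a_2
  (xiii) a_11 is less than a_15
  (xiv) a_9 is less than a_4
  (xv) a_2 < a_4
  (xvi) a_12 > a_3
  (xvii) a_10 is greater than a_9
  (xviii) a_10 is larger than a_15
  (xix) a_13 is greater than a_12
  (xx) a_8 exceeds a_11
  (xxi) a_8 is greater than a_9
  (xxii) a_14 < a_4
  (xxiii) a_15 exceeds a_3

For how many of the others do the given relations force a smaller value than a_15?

5

Directly below a_15: a_3, a_11.
One step further: a_7, a_14, a_9 (5 so far).
No other element is forced below a_15 by the given relations, so the count is 5.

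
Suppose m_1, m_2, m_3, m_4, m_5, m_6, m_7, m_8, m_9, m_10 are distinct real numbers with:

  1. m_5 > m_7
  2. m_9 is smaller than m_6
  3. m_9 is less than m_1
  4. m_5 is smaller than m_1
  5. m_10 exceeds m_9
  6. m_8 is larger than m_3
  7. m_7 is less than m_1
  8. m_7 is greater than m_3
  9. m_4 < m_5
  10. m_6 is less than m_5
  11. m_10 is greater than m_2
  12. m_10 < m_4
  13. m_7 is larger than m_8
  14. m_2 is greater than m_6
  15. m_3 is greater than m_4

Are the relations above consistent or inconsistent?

Every relation is compatible with m_9 < m_6 < m_2 < m_10 < m_4 < m_3 < m_8 < m_7 < m_5 < m_1; the set is consistent.

consistent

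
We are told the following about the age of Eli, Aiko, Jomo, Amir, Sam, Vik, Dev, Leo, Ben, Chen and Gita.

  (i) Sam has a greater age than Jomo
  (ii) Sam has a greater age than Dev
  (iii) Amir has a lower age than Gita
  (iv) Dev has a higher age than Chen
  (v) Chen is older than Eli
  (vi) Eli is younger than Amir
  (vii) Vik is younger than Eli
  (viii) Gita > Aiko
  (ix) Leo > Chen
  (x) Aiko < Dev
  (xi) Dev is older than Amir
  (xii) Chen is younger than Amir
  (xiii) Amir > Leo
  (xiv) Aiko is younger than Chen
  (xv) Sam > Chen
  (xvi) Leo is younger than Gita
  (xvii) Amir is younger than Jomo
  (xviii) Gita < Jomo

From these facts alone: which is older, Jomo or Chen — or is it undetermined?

Jomo

The relevant relations are Chen < Leo; Leo < Amir; Amir < Gita; Gita < Jomo.
Chaining these gives Chen < Leo < Amir < Gita < Jomo.
So Jomo is older.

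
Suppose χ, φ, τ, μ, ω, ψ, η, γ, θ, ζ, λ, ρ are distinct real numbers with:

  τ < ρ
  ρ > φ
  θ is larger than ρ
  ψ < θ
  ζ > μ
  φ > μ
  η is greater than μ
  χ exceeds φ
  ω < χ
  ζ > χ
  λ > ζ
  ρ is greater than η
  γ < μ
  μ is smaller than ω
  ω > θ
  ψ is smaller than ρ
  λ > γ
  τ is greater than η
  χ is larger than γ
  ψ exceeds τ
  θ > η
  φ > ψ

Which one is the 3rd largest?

The consecutive relations fix a unique order: γ < μ < η < τ < ψ < φ < ρ < θ < ω < χ < ζ < λ.
Counting 3 from the largest end gives χ.

χ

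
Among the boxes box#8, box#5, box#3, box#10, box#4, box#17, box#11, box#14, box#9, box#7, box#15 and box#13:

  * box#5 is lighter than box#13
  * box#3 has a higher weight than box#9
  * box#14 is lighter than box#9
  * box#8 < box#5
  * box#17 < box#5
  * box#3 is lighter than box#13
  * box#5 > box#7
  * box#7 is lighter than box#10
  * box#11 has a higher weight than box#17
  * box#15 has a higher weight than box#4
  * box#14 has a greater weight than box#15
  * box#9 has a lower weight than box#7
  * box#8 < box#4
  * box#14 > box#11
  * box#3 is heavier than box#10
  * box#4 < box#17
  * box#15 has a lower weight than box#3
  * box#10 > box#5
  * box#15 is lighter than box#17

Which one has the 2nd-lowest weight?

The consecutive relations fix a unique order: box#8 < box#4 < box#15 < box#17 < box#11 < box#14 < box#9 < box#7 < box#5 < box#10 < box#3 < box#13.
The 2nd smallest is box#4.

box#4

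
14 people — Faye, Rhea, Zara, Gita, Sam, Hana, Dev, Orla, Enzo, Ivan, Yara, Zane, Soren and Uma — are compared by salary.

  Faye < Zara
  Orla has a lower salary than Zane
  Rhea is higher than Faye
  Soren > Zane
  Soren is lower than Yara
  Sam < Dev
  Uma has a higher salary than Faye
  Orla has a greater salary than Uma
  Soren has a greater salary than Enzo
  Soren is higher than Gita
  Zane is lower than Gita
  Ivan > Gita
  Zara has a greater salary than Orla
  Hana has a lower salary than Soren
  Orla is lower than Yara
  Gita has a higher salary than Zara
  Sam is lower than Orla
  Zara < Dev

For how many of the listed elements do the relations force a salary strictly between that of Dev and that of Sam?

2

Chaining upward from Sam reaches: Orla, Zane, Zara, Gita, Ivan, Soren, Yara.
Chaining downward from Dev reaches: Faye, Uma, Orla, Zara.
Strictly between Sam and Dev are those in both lists: Orla, Zara — 2 elements.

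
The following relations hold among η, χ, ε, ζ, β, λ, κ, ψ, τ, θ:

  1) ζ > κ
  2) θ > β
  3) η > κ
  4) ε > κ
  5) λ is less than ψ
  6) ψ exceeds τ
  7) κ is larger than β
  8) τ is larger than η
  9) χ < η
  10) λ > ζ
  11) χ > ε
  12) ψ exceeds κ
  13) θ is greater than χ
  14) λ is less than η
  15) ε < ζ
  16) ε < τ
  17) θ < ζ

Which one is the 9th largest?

Chaining the given pairs: β < κ < ε < χ < θ < ζ < λ < η < τ < ψ.
The 9th largest is κ.

κ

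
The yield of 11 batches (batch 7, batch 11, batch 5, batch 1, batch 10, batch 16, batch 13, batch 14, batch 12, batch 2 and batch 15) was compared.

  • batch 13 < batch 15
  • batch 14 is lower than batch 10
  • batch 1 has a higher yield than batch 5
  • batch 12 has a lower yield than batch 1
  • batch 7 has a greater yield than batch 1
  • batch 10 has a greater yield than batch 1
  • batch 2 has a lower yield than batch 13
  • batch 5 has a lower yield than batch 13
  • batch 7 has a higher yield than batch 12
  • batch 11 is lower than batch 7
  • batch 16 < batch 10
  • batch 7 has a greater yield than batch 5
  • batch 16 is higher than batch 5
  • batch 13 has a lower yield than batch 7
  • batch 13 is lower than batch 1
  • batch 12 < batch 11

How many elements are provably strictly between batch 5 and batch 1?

1

Chaining upward from batch 5 reaches: batch 16, batch 13, batch 7, batch 15, batch 10.
Chaining downward from batch 1 reaches: batch 2, batch 13, batch 12.
Strictly between batch 5 and batch 1 are those in both lists: batch 13 — 1 element.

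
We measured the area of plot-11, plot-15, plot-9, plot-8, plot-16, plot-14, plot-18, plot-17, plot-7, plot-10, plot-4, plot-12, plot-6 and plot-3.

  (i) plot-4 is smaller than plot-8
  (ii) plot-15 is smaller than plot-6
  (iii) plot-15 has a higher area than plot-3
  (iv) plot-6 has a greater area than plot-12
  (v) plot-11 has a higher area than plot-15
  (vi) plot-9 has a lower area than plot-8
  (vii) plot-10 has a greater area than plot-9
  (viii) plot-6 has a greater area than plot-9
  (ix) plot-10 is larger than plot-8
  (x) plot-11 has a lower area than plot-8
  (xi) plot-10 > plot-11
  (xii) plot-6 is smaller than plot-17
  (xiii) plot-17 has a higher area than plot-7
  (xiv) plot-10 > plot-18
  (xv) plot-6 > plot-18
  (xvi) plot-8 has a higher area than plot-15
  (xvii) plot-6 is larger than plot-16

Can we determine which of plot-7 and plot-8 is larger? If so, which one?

Following every chain through plot-8: above plot-8 we get plot-10; below plot-8 we get plot-9, plot-3, plot-4, plot-15, plot-11.
plot-7 is not reached, and no chain runs the other way from plot-7 to plot-8.
So the given relations leave the order of plot-8 and plot-7 undetermined.

undetermined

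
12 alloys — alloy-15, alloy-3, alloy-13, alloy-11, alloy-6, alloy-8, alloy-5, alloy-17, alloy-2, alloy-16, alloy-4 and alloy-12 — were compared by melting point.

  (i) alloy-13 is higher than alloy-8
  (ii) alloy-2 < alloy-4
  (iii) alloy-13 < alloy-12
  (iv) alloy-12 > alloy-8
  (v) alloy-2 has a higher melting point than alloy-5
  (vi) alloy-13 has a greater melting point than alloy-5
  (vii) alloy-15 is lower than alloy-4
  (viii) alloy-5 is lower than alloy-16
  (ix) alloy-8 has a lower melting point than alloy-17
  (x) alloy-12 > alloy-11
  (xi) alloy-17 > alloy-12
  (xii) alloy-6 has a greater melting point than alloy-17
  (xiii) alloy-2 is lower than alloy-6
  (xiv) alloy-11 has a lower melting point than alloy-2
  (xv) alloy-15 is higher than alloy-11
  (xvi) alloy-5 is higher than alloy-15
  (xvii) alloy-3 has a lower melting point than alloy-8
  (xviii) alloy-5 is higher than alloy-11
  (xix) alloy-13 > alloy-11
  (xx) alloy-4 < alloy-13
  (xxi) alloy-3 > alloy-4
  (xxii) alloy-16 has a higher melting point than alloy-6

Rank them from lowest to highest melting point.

Each adjacent pair is fixed by a given relation: alloy-11 < alloy-15; alloy-15 < alloy-5; alloy-5 < alloy-2; alloy-2 < alloy-4; alloy-4 < alloy-3; alloy-3 < alloy-8; alloy-8 < alloy-13; alloy-13 < alloy-12; alloy-12 < alloy-17; alloy-17 < alloy-6; alloy-6 < alloy-16. Chaining them end to end gives the full order.

alloy-11 < alloy-15 < alloy-5 < alloy-2 < alloy-4 < alloy-3 < alloy-8 < alloy-13 < alloy-12 < alloy-17 < alloy-6 < alloy-16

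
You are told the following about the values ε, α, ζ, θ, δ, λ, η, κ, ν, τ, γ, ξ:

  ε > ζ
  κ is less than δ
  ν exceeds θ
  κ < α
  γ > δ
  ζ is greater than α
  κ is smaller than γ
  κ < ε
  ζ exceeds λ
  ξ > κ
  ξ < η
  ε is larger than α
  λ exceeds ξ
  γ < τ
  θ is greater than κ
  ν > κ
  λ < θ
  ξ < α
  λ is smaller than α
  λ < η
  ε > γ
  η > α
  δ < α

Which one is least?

δ is not least since κ < δ; ξ is not least since κ < ξ; λ is not least since ξ < λ; α is not least since λ < α; γ is not least since κ < γ; τ is not least since γ < τ; ζ is not least since λ < ζ; θ is not least since κ < θ; ε is not least since α < ε; η is not least since λ < η; ν is not least since κ < ν.
Only κ has nothing below it, so κ is the least.

κ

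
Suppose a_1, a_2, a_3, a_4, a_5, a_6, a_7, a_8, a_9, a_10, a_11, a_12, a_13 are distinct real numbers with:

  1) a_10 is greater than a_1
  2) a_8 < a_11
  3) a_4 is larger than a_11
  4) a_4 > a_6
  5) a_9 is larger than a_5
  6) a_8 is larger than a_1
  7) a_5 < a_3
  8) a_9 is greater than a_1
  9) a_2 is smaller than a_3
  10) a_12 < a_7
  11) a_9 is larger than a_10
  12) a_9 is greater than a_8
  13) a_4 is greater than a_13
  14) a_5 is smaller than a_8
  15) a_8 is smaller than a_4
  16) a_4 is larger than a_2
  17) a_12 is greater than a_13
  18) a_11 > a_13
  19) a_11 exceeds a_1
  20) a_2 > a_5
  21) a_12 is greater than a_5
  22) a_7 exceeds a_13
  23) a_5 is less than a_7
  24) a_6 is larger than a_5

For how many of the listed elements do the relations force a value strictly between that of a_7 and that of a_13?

The relations place a_13 below a_7. An element lies strictly between them when it is forced above a_13 and also forced below a_7.
Above a_13: {a_11, a_12, a_4}. Below a_7: {a_5, a_12}.
Intersection: {a_12} — 1.

1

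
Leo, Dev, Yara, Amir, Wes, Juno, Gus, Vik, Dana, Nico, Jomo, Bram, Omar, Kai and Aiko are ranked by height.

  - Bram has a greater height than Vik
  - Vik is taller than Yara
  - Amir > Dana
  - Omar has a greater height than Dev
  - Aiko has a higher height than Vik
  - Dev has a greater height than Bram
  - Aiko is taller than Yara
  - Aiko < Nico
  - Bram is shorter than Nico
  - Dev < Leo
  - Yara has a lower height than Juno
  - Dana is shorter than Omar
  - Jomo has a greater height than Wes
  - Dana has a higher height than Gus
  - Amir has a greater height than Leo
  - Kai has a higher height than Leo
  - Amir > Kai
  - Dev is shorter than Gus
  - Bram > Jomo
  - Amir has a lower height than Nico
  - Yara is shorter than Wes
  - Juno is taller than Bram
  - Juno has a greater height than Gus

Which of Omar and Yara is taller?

Omar

Following the relations from Yara: Yara < Vik < Bram < Dev < Gus < Dana < Omar.
So Yara < Omar; Omar is the taller of the two.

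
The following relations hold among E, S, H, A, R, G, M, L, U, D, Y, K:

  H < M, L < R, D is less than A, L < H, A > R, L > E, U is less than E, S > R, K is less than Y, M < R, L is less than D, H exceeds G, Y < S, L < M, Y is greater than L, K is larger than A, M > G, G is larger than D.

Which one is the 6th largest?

The consecutive relations fix a unique order: U < E < L < D < G < H < M < R < A < K < Y < S.
The 6th largest is M.

M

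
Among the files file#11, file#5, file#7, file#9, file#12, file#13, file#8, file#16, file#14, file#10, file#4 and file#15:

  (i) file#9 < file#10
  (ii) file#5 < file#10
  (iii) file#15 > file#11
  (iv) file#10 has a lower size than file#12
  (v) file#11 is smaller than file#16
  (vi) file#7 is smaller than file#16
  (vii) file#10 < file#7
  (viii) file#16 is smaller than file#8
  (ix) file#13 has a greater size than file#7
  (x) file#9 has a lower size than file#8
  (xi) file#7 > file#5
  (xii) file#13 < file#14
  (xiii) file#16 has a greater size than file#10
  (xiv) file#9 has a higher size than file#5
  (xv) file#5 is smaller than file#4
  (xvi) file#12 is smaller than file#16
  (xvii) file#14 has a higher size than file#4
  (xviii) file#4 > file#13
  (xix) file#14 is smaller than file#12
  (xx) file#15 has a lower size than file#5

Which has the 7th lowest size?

file#13

The consecutive relations fix a unique order: file#11 < file#15 < file#5 < file#9 < file#10 < file#7 < file#13 < file#4 < file#14 < file#12 < file#16 < file#8.
Counting 7 from the smallest end gives file#13.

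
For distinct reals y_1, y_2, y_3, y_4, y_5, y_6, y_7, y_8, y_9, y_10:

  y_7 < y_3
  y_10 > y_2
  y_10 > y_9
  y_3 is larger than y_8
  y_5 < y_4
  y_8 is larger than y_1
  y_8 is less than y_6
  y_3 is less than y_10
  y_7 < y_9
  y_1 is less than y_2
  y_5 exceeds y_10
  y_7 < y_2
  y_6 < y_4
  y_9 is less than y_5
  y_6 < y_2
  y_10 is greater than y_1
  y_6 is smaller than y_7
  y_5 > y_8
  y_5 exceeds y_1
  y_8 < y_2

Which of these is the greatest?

y_4

y_1 is not greatest since y_1 < y_5; y_8 is not greatest since y_8 < y_2; y_6 is not greatest since y_6 < y_7; y_7 is not greatest since y_7 < y_3; y_3 is not greatest since y_3 < y_10; y_9 is not greatest since y_9 < y_10; y_2 is not greatest since y_2 < y_10; y_10 is not greatest since y_10 < y_5; y_5 is not greatest since y_5 < y_4.
Only y_4 has nothing above it, so y_4 is the greatest.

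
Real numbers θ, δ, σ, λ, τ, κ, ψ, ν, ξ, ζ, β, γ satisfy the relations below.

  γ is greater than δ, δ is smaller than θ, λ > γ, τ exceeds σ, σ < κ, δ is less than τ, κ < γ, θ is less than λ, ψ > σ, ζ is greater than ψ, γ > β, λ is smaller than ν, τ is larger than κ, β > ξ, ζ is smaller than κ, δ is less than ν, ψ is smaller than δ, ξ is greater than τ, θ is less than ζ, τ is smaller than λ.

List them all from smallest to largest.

σ < ψ < δ < θ < ζ < κ < τ < ξ < β < γ < λ < ν

Each adjacent pair is fixed by a given relation: σ < ψ; ψ < δ; δ < θ; θ < ζ; ζ < κ; κ < τ; τ < ξ; ξ < β; β < γ; γ < λ; λ < ν. Chaining them end to end gives the full order.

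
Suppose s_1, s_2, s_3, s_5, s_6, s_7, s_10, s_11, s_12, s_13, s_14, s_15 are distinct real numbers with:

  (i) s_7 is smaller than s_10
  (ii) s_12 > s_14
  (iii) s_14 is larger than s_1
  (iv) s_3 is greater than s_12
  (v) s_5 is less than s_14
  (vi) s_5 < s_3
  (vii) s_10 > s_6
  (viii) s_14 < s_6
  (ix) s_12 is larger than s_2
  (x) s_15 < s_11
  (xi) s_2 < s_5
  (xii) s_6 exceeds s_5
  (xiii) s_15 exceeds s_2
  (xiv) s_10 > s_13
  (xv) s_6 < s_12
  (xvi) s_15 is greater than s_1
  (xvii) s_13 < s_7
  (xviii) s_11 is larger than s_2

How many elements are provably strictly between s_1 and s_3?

3

Chaining upward from s_1 reaches: s_14, s_15, s_6, s_12, s_11, s_10.
Chaining downward from s_3 reaches: s_2, s_5, s_14, s_6, s_12.
Strictly between s_1 and s_3 are those in both lists: s_14, s_6, s_12 — 3 elements.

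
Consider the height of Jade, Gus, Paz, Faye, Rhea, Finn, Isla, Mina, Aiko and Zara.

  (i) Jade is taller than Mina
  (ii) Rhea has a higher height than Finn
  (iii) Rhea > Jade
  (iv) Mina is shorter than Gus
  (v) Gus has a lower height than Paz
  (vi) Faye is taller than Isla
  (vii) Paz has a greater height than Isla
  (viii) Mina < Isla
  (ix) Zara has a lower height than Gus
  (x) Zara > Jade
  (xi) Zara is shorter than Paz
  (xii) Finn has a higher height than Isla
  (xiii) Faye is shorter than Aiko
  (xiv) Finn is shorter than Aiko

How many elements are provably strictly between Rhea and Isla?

Chaining upward from Isla reaches: Faye, Finn, Paz, Aiko.
Chaining downward from Rhea reaches: Mina, Jade, Finn.
Strictly between Isla and Rhea are those in both lists: Finn — 1 element.

1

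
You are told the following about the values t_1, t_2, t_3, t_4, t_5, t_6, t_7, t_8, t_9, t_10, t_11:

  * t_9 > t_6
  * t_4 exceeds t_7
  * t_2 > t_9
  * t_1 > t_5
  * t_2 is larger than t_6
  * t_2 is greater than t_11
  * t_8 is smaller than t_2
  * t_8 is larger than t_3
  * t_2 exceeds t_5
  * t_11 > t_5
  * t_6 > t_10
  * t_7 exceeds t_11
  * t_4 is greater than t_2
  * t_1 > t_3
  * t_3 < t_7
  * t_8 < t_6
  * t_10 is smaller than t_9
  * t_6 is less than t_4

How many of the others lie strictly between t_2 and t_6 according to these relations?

1

The relations place t_6 below t_2. An element lies strictly between them when it is forced above t_6 and also forced below t_2.
Above t_6: {t_9, t_4}. Below t_2: {t_10, t_3, t_5, t_8, t_11, t_9}.
Intersection: {t_9} — 1.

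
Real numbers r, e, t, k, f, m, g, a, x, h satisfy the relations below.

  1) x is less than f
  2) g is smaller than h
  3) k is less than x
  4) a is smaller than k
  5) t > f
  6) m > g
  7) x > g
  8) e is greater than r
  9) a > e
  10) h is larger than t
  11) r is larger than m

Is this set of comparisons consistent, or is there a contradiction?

Every relation is compatible with g < m < r < e < a < k < x < f < t < h; the set is consistent.

consistent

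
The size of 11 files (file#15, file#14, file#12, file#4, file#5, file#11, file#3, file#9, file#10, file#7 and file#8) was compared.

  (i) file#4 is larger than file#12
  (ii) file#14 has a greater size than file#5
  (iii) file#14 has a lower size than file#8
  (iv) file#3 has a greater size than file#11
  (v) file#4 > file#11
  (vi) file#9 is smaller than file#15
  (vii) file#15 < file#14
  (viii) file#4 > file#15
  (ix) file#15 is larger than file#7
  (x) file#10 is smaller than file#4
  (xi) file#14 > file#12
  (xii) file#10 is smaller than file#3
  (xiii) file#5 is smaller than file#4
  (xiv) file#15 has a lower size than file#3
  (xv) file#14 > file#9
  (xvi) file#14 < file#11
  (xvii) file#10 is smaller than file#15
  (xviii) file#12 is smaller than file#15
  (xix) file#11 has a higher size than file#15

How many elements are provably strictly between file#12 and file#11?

2

Chaining upward from file#12 reaches: file#15, file#14, file#3, file#8, file#4.
Chaining downward from file#11 reaches: file#9, file#5, file#7, file#10, file#15, file#14.
Strictly between file#12 and file#11 are those in both lists: file#15, file#14 — 2 elements.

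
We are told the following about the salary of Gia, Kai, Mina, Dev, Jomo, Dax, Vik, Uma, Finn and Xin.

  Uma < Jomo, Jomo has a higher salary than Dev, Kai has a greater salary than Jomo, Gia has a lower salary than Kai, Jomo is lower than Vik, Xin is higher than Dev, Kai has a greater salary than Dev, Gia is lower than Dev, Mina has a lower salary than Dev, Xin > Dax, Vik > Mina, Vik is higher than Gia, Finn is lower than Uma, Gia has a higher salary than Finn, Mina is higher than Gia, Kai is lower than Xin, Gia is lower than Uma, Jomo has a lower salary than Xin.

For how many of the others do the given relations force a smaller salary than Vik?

6

The elements the relations force below Vik are Finn, Gia, Mina, Dev, Uma, Jomo — no chain reaches any other.
That is 6.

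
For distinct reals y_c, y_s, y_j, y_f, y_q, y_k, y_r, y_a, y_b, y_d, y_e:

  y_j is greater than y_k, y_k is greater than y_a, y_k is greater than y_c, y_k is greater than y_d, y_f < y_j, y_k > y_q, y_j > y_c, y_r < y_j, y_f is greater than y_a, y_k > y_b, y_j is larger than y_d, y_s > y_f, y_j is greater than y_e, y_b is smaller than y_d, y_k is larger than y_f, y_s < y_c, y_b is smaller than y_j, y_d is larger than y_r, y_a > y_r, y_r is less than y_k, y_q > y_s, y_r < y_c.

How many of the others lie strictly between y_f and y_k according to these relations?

3

The relations place y_f below y_k. An element lies strictly between them when it is forced above y_f and also forced below y_k.
Above y_f: {y_s, y_q, y_c, y_j}. Below y_k: {y_r, y_a, y_s, y_b, y_d, y_q, y_c}.
Intersection: {y_s, y_q, y_c} — 3.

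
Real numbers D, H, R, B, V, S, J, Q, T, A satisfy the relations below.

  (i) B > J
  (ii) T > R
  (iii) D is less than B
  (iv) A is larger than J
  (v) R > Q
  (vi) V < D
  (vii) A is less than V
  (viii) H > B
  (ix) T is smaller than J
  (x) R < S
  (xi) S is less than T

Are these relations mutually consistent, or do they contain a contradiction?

consistent

Every relation is compatible with Q < R < S < T < J < A < V < D < B < H; the set is consistent.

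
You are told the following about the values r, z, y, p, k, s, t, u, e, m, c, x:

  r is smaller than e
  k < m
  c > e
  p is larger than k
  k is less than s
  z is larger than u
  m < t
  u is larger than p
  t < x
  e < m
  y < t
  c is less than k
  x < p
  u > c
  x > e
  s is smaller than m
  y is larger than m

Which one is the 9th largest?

Piecing the relations together gives one ordering: r < e < c < k < s < m < y < t < x < p < u < z.
Counting 9 from the largest end gives k.

k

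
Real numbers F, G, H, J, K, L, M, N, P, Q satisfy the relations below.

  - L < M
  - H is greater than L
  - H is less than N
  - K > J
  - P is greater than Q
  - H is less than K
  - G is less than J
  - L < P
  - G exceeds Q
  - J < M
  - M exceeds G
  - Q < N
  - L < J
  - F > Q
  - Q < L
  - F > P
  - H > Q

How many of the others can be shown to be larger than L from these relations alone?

Directly above L: H, J, M, P.
One step further: K, F, N (7 so far).
No other element is forced above L by the given relations, so the count is 7.

7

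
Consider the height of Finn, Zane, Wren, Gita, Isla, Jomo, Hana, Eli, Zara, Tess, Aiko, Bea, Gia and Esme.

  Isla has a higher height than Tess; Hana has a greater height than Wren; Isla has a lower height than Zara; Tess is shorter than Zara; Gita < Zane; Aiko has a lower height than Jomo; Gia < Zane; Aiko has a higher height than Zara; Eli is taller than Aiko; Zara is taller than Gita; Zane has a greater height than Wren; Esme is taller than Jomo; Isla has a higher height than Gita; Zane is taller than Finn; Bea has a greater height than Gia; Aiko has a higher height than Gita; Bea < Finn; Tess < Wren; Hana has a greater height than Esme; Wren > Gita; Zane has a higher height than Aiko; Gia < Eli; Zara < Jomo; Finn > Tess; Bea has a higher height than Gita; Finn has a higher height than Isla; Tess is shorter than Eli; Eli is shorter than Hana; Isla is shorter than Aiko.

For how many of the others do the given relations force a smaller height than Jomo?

5

From Jomo the given relations immediately reach Zara, Aiko.
From those, Tess, Gita, Isla — 5 in total.
No other element is forced below Jomo by the given relations, so the count is 5.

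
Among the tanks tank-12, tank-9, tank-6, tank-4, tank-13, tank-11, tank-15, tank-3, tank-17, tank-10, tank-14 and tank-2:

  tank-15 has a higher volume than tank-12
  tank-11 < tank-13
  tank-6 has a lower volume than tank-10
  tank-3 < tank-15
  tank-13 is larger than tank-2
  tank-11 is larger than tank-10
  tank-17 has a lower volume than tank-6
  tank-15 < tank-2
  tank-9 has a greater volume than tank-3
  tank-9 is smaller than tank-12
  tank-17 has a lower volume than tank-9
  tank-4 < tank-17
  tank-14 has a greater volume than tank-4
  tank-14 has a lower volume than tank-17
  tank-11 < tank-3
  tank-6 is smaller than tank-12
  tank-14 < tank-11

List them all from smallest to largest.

tank-4 < tank-14 < tank-17 < tank-6 < tank-10 < tank-11 < tank-3 < tank-9 < tank-12 < tank-15 < tank-2 < tank-13

Each adjacent pair is fixed by a given relation: tank-4 < tank-14; tank-14 < tank-17; tank-17 < tank-6; tank-6 < tank-10; tank-10 < tank-11; tank-11 < tank-3; tank-3 < tank-9; tank-9 < tank-12; tank-12 < tank-15; tank-15 < tank-2; tank-2 < tank-13. Chaining them end to end gives the full order.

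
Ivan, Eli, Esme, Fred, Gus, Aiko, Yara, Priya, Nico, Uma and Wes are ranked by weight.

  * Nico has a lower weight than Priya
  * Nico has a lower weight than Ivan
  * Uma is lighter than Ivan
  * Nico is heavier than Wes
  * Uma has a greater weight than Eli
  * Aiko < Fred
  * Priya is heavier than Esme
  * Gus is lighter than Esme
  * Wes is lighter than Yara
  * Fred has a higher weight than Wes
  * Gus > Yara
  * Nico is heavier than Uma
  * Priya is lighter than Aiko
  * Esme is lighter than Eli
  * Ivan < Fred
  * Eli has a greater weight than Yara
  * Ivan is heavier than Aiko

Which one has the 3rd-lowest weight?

Gus

The consecutive relations fix a unique order: Wes < Yara < Gus < Esme < Eli < Uma < Nico < Priya < Aiko < Ivan < Fred.
The 3rd smallest is Gus.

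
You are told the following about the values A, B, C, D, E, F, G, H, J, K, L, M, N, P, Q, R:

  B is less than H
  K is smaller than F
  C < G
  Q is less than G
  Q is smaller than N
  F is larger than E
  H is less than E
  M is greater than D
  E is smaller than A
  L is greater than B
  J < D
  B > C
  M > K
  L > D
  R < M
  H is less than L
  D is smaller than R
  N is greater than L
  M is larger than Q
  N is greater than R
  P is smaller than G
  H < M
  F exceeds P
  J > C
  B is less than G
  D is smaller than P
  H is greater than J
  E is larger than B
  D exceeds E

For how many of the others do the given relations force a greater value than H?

10

Directly above H: E, L, M.
One step further: D, N, F, A (7 so far).
One step further: R, P (9 so far).
One step further: G (10 so far).
Nothing else is reachable above H; 10 in all.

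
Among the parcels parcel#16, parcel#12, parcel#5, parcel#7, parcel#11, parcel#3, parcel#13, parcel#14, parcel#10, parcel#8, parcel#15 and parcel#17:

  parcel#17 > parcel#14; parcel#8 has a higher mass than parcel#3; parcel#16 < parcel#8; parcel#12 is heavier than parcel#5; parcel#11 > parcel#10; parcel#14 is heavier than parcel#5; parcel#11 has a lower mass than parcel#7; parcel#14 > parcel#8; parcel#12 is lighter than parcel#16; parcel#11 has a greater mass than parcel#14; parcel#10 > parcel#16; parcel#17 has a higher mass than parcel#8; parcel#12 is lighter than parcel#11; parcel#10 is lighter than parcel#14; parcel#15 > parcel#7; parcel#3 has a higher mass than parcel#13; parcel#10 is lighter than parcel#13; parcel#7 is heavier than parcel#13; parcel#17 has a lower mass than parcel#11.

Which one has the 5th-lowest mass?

Piecing the relations together gives one ordering: parcel#5 < parcel#12 < parcel#16 < parcel#10 < parcel#13 < parcel#3 < parcel#8 < parcel#14 < parcel#17 < parcel#11 < parcel#7 < parcel#15.
The 5th smallest is parcel#13.

parcel#13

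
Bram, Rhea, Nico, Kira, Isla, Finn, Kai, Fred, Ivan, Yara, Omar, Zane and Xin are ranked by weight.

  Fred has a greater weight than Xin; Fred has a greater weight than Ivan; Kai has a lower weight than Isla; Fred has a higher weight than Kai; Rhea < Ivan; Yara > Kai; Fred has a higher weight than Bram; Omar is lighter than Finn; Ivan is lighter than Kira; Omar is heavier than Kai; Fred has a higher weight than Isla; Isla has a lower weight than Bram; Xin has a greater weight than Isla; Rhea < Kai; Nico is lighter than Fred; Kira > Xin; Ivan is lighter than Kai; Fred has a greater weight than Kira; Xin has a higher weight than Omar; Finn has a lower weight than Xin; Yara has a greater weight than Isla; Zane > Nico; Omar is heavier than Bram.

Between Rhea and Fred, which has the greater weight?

Rhea < Ivan < Kai < Isla < Bram < Omar < Finn < Xin < Kira < Fred, by transitivity through Ivan, Kai, Isla, Bram, Omar, Finn, Xin, Kira.
So Rhea < Fred; Fred is the heavier of the two.

Fred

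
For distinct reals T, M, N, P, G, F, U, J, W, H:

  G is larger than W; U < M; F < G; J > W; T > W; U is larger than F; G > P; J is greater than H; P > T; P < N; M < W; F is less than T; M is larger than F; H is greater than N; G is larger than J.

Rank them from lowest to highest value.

Nothing is placed below F, so it is least; from there F < U; U < M; M < W; W < T; T < P; P < N; N < H; H < J; J < G, each given directly.

F < U < M < W < T < P < N < H < J < G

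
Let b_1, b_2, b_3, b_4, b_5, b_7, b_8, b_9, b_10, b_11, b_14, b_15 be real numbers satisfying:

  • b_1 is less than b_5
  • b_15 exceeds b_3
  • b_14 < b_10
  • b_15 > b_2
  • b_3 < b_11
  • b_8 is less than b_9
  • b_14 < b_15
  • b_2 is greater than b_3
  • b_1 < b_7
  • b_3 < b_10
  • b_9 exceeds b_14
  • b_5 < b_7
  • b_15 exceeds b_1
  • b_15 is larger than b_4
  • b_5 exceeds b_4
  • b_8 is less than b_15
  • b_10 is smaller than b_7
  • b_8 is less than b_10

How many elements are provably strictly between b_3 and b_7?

1

The relations place b_3 below b_7. An element lies strictly between them when it is forced above b_3 and also forced below b_7.
Above b_3: {b_2, b_11, b_10, b_15}. Below b_7: {b_8, b_4, b_14, b_1, b_5, b_10}.
Intersection: {b_10} — 1.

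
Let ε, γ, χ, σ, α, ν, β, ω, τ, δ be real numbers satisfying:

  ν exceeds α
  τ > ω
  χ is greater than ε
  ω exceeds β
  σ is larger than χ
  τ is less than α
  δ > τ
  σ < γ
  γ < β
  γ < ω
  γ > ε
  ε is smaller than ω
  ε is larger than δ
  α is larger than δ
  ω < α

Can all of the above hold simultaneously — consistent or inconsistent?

inconsistent

Chaining the given relations yields δ < ε < χ < σ < γ < β < ω < τ, so δ < τ. But one relation states τ < δ. These cannot both hold.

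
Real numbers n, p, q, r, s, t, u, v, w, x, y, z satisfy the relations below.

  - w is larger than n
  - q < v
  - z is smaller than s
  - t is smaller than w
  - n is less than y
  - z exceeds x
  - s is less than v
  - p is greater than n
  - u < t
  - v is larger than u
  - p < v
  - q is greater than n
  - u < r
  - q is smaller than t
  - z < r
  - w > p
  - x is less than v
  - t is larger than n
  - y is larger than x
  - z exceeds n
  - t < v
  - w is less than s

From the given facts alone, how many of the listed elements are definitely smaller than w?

5

The elements the relations force below w are n, p, u, q, t — no chain reaches any other.
That is 5.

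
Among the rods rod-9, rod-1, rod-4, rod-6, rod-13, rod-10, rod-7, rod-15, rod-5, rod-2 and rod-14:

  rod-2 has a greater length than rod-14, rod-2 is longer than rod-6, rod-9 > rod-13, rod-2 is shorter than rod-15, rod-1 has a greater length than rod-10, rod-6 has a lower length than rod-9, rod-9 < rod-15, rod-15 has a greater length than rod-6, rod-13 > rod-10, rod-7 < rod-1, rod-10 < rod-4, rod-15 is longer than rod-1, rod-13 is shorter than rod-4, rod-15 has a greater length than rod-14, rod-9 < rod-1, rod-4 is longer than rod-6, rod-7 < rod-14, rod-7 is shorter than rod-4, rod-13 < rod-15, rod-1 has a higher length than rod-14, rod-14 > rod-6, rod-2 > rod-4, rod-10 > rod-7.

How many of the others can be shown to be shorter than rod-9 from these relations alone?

The elements the relations force below rod-9 are rod-7, rod-10, rod-13, rod-6 — no chain reaches any other.
That is 4.

4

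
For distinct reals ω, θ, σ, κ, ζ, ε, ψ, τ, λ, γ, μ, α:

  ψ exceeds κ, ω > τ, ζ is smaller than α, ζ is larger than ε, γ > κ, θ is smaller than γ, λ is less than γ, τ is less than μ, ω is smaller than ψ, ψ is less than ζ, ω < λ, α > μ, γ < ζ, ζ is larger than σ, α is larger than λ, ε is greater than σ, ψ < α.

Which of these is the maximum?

κ is not greatest since κ < ψ; τ is not greatest since τ < μ; θ is not greatest since θ < γ; ω is not greatest since ω < ψ; σ is not greatest since σ < ζ; λ is not greatest since λ < α; γ is not greatest since γ < ζ; ψ is not greatest since ψ < ζ; μ is not greatest since μ < α; ε is not greatest since ε < ζ; ζ is not greatest since ζ < α.
Only α has nothing above it, so α is the maximum.

α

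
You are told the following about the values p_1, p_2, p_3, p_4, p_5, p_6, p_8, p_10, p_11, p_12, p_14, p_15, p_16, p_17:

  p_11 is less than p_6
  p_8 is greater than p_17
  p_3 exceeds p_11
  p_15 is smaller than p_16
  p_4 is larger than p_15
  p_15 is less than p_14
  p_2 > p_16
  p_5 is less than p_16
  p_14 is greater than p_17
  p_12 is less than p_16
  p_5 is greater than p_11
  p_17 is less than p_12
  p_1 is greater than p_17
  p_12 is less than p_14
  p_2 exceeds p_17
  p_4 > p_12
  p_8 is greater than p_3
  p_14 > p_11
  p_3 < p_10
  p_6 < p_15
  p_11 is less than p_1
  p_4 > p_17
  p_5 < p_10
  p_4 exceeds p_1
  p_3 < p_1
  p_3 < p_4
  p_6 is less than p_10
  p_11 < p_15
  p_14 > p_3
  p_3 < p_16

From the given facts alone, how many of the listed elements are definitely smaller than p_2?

8

From p_2 the given relations immediately reach p_17, p_16.
From those, p_3, p_5, p_15, p_12 — 6 in total.
From those, p_11, p_6 — 8 in total.
No other element is forced below p_2 by the given relations, so the count is 8.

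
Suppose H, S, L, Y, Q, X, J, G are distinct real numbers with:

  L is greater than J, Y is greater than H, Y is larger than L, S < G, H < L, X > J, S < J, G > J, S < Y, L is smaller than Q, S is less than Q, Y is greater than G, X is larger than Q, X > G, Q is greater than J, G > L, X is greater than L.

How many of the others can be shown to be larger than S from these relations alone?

The elements the relations force above S are J, L, Q, G, Y, X — no chain reaches any other.
That is 6.

6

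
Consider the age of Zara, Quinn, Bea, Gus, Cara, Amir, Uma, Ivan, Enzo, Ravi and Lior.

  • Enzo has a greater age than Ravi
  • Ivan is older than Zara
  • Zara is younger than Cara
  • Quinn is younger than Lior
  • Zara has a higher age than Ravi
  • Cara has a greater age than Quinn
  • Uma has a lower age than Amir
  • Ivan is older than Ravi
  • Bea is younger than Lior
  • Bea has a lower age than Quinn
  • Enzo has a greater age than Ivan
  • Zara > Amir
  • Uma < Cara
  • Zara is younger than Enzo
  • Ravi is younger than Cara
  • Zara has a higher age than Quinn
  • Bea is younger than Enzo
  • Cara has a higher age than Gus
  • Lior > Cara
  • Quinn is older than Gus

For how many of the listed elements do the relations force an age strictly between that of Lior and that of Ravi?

The relations place Ravi below Lior. An element lies strictly between them when it is forced above Ravi and also forced below Lior.
Above Ravi: {Zara, Cara, Ivan, Enzo}. Below Lior: {Bea, Uma, Gus, Quinn, Amir, Zara, Cara}.
Intersection: {Zara, Cara} — 2.

2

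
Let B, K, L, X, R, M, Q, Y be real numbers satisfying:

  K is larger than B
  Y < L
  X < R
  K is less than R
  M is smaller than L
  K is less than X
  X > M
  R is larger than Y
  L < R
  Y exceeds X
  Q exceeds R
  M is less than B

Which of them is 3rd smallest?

K

The consecutive relations fix a unique order: M < B < K < X < Y < L < R < Q.
The 3rd smallest is K.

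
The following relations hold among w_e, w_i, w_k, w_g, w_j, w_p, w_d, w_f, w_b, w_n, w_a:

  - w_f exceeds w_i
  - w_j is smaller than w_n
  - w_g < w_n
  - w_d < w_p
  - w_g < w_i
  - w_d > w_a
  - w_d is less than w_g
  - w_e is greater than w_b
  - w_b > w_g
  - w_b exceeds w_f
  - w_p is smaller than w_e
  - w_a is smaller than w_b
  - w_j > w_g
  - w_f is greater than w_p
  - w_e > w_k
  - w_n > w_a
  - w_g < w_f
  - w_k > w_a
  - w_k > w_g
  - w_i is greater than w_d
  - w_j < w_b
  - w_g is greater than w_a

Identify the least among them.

w_d is not least since w_a < w_d; w_g is not least since w_a < w_g; w_p is not least since w_d < w_p; w_j is not least since w_g < w_j; w_i is not least since w_g < w_i; w_f is not least since w_i < w_f; w_b is not least since w_a < w_b; w_k is not least since w_a < w_k; w_n is not least since w_j < w_n; w_e is not least since w_p < w_e.
Only w_a has nothing below it, so w_a is the least.

w_a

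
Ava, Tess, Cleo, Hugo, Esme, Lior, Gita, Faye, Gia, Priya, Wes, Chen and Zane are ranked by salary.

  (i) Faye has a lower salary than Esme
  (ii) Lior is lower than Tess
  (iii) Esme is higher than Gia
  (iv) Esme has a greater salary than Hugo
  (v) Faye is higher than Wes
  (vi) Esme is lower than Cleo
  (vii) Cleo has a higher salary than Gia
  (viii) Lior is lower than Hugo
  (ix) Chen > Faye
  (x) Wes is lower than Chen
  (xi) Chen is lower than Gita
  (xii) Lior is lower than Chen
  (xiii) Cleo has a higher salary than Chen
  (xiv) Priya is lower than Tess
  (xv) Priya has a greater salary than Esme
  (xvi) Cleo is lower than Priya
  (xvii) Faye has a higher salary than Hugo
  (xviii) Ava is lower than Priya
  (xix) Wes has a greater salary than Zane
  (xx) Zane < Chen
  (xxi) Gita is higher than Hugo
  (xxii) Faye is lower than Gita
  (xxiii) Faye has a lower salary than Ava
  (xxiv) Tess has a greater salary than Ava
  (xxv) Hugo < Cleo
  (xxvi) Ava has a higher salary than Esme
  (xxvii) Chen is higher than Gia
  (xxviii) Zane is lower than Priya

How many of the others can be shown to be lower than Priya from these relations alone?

10

Directly below Priya: Zane, Esme, Cleo, Ava.
One step further: Gia, Hugo, Faye, Chen (8 so far).
One step further: Lior, Wes (10 so far).
Nothing else is reachable below Priya; 10 in all.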